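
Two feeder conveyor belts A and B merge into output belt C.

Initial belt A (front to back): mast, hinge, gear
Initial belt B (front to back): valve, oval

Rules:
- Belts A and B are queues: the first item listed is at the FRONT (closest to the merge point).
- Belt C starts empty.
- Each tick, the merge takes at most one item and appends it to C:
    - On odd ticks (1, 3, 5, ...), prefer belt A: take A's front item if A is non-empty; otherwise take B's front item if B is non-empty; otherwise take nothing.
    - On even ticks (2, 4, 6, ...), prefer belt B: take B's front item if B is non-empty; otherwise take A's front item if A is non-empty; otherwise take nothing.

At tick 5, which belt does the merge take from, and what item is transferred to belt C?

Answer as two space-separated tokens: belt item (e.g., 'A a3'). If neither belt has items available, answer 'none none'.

Tick 1: prefer A, take mast from A; A=[hinge,gear] B=[valve,oval] C=[mast]
Tick 2: prefer B, take valve from B; A=[hinge,gear] B=[oval] C=[mast,valve]
Tick 3: prefer A, take hinge from A; A=[gear] B=[oval] C=[mast,valve,hinge]
Tick 4: prefer B, take oval from B; A=[gear] B=[-] C=[mast,valve,hinge,oval]
Tick 5: prefer A, take gear from A; A=[-] B=[-] C=[mast,valve,hinge,oval,gear]

Answer: A gear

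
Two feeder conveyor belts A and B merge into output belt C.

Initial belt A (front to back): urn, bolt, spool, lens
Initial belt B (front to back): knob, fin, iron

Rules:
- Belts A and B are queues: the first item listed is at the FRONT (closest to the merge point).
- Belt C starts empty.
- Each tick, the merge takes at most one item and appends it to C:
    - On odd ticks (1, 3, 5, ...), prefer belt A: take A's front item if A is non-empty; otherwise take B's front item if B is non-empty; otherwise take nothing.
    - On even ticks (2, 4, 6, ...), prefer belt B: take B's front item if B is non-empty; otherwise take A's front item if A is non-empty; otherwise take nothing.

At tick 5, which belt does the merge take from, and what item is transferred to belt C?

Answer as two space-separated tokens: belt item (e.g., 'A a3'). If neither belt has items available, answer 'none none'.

Tick 1: prefer A, take urn from A; A=[bolt,spool,lens] B=[knob,fin,iron] C=[urn]
Tick 2: prefer B, take knob from B; A=[bolt,spool,lens] B=[fin,iron] C=[urn,knob]
Tick 3: prefer A, take bolt from A; A=[spool,lens] B=[fin,iron] C=[urn,knob,bolt]
Tick 4: prefer B, take fin from B; A=[spool,lens] B=[iron] C=[urn,knob,bolt,fin]
Tick 5: prefer A, take spool from A; A=[lens] B=[iron] C=[urn,knob,bolt,fin,spool]

Answer: A spool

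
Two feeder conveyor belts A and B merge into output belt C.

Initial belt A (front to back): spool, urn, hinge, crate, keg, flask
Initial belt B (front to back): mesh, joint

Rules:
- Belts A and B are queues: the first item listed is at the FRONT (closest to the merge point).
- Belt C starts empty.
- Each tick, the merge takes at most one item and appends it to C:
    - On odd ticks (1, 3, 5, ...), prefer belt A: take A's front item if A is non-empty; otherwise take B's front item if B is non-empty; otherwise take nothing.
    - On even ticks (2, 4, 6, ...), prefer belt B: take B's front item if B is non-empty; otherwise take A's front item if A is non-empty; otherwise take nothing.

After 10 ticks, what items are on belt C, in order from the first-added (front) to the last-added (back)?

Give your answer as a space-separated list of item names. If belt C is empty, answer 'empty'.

Tick 1: prefer A, take spool from A; A=[urn,hinge,crate,keg,flask] B=[mesh,joint] C=[spool]
Tick 2: prefer B, take mesh from B; A=[urn,hinge,crate,keg,flask] B=[joint] C=[spool,mesh]
Tick 3: prefer A, take urn from A; A=[hinge,crate,keg,flask] B=[joint] C=[spool,mesh,urn]
Tick 4: prefer B, take joint from B; A=[hinge,crate,keg,flask] B=[-] C=[spool,mesh,urn,joint]
Tick 5: prefer A, take hinge from A; A=[crate,keg,flask] B=[-] C=[spool,mesh,urn,joint,hinge]
Tick 6: prefer B, take crate from A; A=[keg,flask] B=[-] C=[spool,mesh,urn,joint,hinge,crate]
Tick 7: prefer A, take keg from A; A=[flask] B=[-] C=[spool,mesh,urn,joint,hinge,crate,keg]
Tick 8: prefer B, take flask from A; A=[-] B=[-] C=[spool,mesh,urn,joint,hinge,crate,keg,flask]
Tick 9: prefer A, both empty, nothing taken; A=[-] B=[-] C=[spool,mesh,urn,joint,hinge,crate,keg,flask]
Tick 10: prefer B, both empty, nothing taken; A=[-] B=[-] C=[spool,mesh,urn,joint,hinge,crate,keg,flask]

Answer: spool mesh urn joint hinge crate keg flask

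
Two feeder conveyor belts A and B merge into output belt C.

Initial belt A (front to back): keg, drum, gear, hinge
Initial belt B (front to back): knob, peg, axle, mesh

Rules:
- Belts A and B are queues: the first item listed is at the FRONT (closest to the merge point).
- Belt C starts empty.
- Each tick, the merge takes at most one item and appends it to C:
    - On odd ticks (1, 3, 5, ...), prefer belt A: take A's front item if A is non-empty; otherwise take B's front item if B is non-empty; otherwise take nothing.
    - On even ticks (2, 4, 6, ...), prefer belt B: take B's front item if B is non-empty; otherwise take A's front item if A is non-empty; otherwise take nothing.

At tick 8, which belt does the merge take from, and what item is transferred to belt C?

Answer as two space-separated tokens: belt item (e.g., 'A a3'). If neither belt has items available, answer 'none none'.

Tick 1: prefer A, take keg from A; A=[drum,gear,hinge] B=[knob,peg,axle,mesh] C=[keg]
Tick 2: prefer B, take knob from B; A=[drum,gear,hinge] B=[peg,axle,mesh] C=[keg,knob]
Tick 3: prefer A, take drum from A; A=[gear,hinge] B=[peg,axle,mesh] C=[keg,knob,drum]
Tick 4: prefer B, take peg from B; A=[gear,hinge] B=[axle,mesh] C=[keg,knob,drum,peg]
Tick 5: prefer A, take gear from A; A=[hinge] B=[axle,mesh] C=[keg,knob,drum,peg,gear]
Tick 6: prefer B, take axle from B; A=[hinge] B=[mesh] C=[keg,knob,drum,peg,gear,axle]
Tick 7: prefer A, take hinge from A; A=[-] B=[mesh] C=[keg,knob,drum,peg,gear,axle,hinge]
Tick 8: prefer B, take mesh from B; A=[-] B=[-] C=[keg,knob,drum,peg,gear,axle,hinge,mesh]

Answer: B mesh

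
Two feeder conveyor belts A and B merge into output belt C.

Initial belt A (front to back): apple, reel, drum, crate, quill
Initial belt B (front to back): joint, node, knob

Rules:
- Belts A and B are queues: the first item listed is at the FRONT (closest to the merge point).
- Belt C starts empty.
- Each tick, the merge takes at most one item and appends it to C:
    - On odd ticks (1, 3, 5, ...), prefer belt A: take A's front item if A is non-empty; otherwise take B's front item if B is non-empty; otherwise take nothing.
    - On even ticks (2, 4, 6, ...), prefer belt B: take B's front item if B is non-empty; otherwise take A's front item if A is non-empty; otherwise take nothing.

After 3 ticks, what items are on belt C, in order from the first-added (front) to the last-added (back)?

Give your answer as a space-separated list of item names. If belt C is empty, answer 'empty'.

Answer: apple joint reel

Derivation:
Tick 1: prefer A, take apple from A; A=[reel,drum,crate,quill] B=[joint,node,knob] C=[apple]
Tick 2: prefer B, take joint from B; A=[reel,drum,crate,quill] B=[node,knob] C=[apple,joint]
Tick 3: prefer A, take reel from A; A=[drum,crate,quill] B=[node,knob] C=[apple,joint,reel]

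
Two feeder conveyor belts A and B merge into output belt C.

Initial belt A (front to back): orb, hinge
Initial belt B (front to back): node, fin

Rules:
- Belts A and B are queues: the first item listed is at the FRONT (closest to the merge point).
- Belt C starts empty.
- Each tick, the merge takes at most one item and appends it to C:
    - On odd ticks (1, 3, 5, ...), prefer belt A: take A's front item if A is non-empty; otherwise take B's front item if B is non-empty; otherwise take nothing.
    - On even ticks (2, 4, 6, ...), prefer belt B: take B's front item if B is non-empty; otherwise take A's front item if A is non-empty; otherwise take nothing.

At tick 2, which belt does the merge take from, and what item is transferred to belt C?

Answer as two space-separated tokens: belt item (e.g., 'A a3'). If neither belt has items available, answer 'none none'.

Answer: B node

Derivation:
Tick 1: prefer A, take orb from A; A=[hinge] B=[node,fin] C=[orb]
Tick 2: prefer B, take node from B; A=[hinge] B=[fin] C=[orb,node]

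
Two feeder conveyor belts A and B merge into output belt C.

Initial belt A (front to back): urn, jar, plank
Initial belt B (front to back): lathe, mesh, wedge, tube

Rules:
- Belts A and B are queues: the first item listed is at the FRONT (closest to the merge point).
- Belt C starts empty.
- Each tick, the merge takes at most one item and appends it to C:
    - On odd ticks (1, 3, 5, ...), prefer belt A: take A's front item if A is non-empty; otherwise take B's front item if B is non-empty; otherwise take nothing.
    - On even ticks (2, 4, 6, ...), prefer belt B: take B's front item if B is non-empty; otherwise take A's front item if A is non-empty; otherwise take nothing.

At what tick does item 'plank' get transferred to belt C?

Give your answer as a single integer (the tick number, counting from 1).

Tick 1: prefer A, take urn from A; A=[jar,plank] B=[lathe,mesh,wedge,tube] C=[urn]
Tick 2: prefer B, take lathe from B; A=[jar,plank] B=[mesh,wedge,tube] C=[urn,lathe]
Tick 3: prefer A, take jar from A; A=[plank] B=[mesh,wedge,tube] C=[urn,lathe,jar]
Tick 4: prefer B, take mesh from B; A=[plank] B=[wedge,tube] C=[urn,lathe,jar,mesh]
Tick 5: prefer A, take plank from A; A=[-] B=[wedge,tube] C=[urn,lathe,jar,mesh,plank]

Answer: 5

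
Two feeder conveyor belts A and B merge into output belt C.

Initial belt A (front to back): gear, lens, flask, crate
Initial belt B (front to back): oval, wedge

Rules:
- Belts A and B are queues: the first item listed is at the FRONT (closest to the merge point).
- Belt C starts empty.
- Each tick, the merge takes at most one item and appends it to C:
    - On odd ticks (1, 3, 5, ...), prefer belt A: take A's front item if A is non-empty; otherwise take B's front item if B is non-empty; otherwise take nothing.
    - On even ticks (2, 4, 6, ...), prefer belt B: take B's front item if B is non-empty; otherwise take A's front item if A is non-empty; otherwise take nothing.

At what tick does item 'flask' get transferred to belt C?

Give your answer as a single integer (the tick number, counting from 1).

Tick 1: prefer A, take gear from A; A=[lens,flask,crate] B=[oval,wedge] C=[gear]
Tick 2: prefer B, take oval from B; A=[lens,flask,crate] B=[wedge] C=[gear,oval]
Tick 3: prefer A, take lens from A; A=[flask,crate] B=[wedge] C=[gear,oval,lens]
Tick 4: prefer B, take wedge from B; A=[flask,crate] B=[-] C=[gear,oval,lens,wedge]
Tick 5: prefer A, take flask from A; A=[crate] B=[-] C=[gear,oval,lens,wedge,flask]

Answer: 5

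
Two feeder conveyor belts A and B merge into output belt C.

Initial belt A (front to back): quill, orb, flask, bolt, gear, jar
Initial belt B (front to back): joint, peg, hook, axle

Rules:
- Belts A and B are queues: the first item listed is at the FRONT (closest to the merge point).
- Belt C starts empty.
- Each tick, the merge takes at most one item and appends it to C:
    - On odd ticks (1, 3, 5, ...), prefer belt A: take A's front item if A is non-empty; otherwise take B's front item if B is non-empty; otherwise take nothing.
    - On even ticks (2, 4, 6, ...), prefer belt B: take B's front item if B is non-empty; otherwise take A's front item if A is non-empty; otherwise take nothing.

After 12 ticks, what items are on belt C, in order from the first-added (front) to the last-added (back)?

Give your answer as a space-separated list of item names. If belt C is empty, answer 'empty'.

Tick 1: prefer A, take quill from A; A=[orb,flask,bolt,gear,jar] B=[joint,peg,hook,axle] C=[quill]
Tick 2: prefer B, take joint from B; A=[orb,flask,bolt,gear,jar] B=[peg,hook,axle] C=[quill,joint]
Tick 3: prefer A, take orb from A; A=[flask,bolt,gear,jar] B=[peg,hook,axle] C=[quill,joint,orb]
Tick 4: prefer B, take peg from B; A=[flask,bolt,gear,jar] B=[hook,axle] C=[quill,joint,orb,peg]
Tick 5: prefer A, take flask from A; A=[bolt,gear,jar] B=[hook,axle] C=[quill,joint,orb,peg,flask]
Tick 6: prefer B, take hook from B; A=[bolt,gear,jar] B=[axle] C=[quill,joint,orb,peg,flask,hook]
Tick 7: prefer A, take bolt from A; A=[gear,jar] B=[axle] C=[quill,joint,orb,peg,flask,hook,bolt]
Tick 8: prefer B, take axle from B; A=[gear,jar] B=[-] C=[quill,joint,orb,peg,flask,hook,bolt,axle]
Tick 9: prefer A, take gear from A; A=[jar] B=[-] C=[quill,joint,orb,peg,flask,hook,bolt,axle,gear]
Tick 10: prefer B, take jar from A; A=[-] B=[-] C=[quill,joint,orb,peg,flask,hook,bolt,axle,gear,jar]
Tick 11: prefer A, both empty, nothing taken; A=[-] B=[-] C=[quill,joint,orb,peg,flask,hook,bolt,axle,gear,jar]
Tick 12: prefer B, both empty, nothing taken; A=[-] B=[-] C=[quill,joint,orb,peg,flask,hook,bolt,axle,gear,jar]

Answer: quill joint orb peg flask hook bolt axle gear jar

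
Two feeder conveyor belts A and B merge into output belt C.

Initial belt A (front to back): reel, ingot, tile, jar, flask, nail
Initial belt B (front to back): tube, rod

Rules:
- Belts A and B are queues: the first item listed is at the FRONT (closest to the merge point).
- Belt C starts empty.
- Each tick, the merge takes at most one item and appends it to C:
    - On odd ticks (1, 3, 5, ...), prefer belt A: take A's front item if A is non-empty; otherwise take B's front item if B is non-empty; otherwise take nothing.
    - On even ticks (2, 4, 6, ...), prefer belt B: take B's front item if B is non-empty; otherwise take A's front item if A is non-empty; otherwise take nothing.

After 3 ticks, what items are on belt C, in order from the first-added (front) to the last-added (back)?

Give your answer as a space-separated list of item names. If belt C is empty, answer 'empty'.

Tick 1: prefer A, take reel from A; A=[ingot,tile,jar,flask,nail] B=[tube,rod] C=[reel]
Tick 2: prefer B, take tube from B; A=[ingot,tile,jar,flask,nail] B=[rod] C=[reel,tube]
Tick 3: prefer A, take ingot from A; A=[tile,jar,flask,nail] B=[rod] C=[reel,tube,ingot]

Answer: reel tube ingot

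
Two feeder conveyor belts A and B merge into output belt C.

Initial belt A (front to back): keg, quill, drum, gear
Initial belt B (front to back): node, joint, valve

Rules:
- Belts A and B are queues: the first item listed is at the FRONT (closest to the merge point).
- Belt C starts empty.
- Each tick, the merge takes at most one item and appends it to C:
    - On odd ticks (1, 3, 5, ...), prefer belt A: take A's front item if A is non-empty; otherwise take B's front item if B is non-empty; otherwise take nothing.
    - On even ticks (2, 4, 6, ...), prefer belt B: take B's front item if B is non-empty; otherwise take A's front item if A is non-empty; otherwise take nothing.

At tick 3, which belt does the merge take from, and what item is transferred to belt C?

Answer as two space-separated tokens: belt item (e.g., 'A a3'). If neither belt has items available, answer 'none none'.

Tick 1: prefer A, take keg from A; A=[quill,drum,gear] B=[node,joint,valve] C=[keg]
Tick 2: prefer B, take node from B; A=[quill,drum,gear] B=[joint,valve] C=[keg,node]
Tick 3: prefer A, take quill from A; A=[drum,gear] B=[joint,valve] C=[keg,node,quill]

Answer: A quill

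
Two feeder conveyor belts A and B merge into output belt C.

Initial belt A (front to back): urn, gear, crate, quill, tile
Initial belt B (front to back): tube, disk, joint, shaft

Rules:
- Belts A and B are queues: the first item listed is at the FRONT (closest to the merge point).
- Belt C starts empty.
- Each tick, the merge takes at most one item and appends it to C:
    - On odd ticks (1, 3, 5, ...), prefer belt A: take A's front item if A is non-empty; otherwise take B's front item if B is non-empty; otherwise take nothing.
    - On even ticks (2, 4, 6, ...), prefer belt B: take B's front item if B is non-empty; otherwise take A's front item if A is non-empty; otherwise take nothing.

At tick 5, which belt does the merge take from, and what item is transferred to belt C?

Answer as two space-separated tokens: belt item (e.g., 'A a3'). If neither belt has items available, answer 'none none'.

Answer: A crate

Derivation:
Tick 1: prefer A, take urn from A; A=[gear,crate,quill,tile] B=[tube,disk,joint,shaft] C=[urn]
Tick 2: prefer B, take tube from B; A=[gear,crate,quill,tile] B=[disk,joint,shaft] C=[urn,tube]
Tick 3: prefer A, take gear from A; A=[crate,quill,tile] B=[disk,joint,shaft] C=[urn,tube,gear]
Tick 4: prefer B, take disk from B; A=[crate,quill,tile] B=[joint,shaft] C=[urn,tube,gear,disk]
Tick 5: prefer A, take crate from A; A=[quill,tile] B=[joint,shaft] C=[urn,tube,gear,disk,crate]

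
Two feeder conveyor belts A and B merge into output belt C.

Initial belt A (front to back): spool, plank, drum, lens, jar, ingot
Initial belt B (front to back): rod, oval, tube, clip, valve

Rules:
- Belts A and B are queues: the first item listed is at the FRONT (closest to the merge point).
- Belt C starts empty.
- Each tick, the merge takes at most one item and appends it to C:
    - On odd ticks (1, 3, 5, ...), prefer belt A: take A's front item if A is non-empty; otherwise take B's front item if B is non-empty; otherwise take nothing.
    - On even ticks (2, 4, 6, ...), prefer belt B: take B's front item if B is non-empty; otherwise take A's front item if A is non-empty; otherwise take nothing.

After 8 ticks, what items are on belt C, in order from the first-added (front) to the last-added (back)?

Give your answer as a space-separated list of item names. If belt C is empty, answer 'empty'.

Tick 1: prefer A, take spool from A; A=[plank,drum,lens,jar,ingot] B=[rod,oval,tube,clip,valve] C=[spool]
Tick 2: prefer B, take rod from B; A=[plank,drum,lens,jar,ingot] B=[oval,tube,clip,valve] C=[spool,rod]
Tick 3: prefer A, take plank from A; A=[drum,lens,jar,ingot] B=[oval,tube,clip,valve] C=[spool,rod,plank]
Tick 4: prefer B, take oval from B; A=[drum,lens,jar,ingot] B=[tube,clip,valve] C=[spool,rod,plank,oval]
Tick 5: prefer A, take drum from A; A=[lens,jar,ingot] B=[tube,clip,valve] C=[spool,rod,plank,oval,drum]
Tick 6: prefer B, take tube from B; A=[lens,jar,ingot] B=[clip,valve] C=[spool,rod,plank,oval,drum,tube]
Tick 7: prefer A, take lens from A; A=[jar,ingot] B=[clip,valve] C=[spool,rod,plank,oval,drum,tube,lens]
Tick 8: prefer B, take clip from B; A=[jar,ingot] B=[valve] C=[spool,rod,plank,oval,drum,tube,lens,clip]

Answer: spool rod plank oval drum tube lens clip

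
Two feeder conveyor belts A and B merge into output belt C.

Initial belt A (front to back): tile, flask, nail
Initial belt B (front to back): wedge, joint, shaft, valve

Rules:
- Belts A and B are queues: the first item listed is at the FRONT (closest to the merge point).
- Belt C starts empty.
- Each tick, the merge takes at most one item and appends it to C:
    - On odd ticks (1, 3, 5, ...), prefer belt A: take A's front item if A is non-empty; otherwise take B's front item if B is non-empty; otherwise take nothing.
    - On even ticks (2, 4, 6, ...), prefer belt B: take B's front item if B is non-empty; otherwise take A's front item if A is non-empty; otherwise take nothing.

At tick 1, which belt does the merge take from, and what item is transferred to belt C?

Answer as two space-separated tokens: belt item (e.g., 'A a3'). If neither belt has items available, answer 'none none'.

Answer: A tile

Derivation:
Tick 1: prefer A, take tile from A; A=[flask,nail] B=[wedge,joint,shaft,valve] C=[tile]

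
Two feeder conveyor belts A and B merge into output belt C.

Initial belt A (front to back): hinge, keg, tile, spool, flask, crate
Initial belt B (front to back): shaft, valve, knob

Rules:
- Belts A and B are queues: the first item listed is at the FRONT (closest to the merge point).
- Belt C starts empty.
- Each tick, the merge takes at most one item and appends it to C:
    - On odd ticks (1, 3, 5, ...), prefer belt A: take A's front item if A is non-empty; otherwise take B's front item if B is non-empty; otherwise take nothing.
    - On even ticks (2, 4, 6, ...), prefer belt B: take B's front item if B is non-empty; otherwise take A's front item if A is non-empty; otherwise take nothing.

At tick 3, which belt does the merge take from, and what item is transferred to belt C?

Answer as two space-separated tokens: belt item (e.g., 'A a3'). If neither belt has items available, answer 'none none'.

Tick 1: prefer A, take hinge from A; A=[keg,tile,spool,flask,crate] B=[shaft,valve,knob] C=[hinge]
Tick 2: prefer B, take shaft from B; A=[keg,tile,spool,flask,crate] B=[valve,knob] C=[hinge,shaft]
Tick 3: prefer A, take keg from A; A=[tile,spool,flask,crate] B=[valve,knob] C=[hinge,shaft,keg]

Answer: A keg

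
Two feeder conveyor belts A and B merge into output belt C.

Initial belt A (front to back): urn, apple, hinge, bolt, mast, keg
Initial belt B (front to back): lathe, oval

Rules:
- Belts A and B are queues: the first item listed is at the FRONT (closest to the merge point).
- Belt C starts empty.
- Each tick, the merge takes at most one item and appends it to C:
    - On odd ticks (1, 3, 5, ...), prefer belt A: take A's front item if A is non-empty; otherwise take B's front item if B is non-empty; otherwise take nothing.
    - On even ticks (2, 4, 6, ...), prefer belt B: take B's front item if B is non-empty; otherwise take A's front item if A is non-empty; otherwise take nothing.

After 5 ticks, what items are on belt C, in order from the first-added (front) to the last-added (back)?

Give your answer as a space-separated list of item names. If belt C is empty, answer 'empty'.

Answer: urn lathe apple oval hinge

Derivation:
Tick 1: prefer A, take urn from A; A=[apple,hinge,bolt,mast,keg] B=[lathe,oval] C=[urn]
Tick 2: prefer B, take lathe from B; A=[apple,hinge,bolt,mast,keg] B=[oval] C=[urn,lathe]
Tick 3: prefer A, take apple from A; A=[hinge,bolt,mast,keg] B=[oval] C=[urn,lathe,apple]
Tick 4: prefer B, take oval from B; A=[hinge,bolt,mast,keg] B=[-] C=[urn,lathe,apple,oval]
Tick 5: prefer A, take hinge from A; A=[bolt,mast,keg] B=[-] C=[urn,lathe,apple,oval,hinge]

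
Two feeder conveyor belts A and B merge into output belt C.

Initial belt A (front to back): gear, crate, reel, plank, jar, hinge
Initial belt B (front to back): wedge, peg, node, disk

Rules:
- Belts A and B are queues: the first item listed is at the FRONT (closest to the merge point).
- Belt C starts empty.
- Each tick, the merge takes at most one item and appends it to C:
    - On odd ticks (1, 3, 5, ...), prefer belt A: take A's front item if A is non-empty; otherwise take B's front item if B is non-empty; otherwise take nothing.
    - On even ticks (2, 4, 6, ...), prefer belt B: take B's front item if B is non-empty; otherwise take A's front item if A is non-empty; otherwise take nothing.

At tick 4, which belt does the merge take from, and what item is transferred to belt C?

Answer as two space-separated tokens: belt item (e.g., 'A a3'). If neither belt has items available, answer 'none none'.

Answer: B peg

Derivation:
Tick 1: prefer A, take gear from A; A=[crate,reel,plank,jar,hinge] B=[wedge,peg,node,disk] C=[gear]
Tick 2: prefer B, take wedge from B; A=[crate,reel,plank,jar,hinge] B=[peg,node,disk] C=[gear,wedge]
Tick 3: prefer A, take crate from A; A=[reel,plank,jar,hinge] B=[peg,node,disk] C=[gear,wedge,crate]
Tick 4: prefer B, take peg from B; A=[reel,plank,jar,hinge] B=[node,disk] C=[gear,wedge,crate,peg]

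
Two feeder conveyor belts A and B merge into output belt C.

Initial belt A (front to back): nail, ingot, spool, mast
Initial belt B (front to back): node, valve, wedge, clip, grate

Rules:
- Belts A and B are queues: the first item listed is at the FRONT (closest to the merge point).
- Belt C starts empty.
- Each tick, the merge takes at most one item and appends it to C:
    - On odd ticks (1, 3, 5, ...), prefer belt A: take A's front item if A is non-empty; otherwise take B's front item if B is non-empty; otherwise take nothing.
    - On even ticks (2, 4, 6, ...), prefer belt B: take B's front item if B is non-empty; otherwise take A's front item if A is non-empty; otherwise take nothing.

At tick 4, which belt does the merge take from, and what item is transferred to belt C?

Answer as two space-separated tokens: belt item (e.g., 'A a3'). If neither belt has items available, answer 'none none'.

Tick 1: prefer A, take nail from A; A=[ingot,spool,mast] B=[node,valve,wedge,clip,grate] C=[nail]
Tick 2: prefer B, take node from B; A=[ingot,spool,mast] B=[valve,wedge,clip,grate] C=[nail,node]
Tick 3: prefer A, take ingot from A; A=[spool,mast] B=[valve,wedge,clip,grate] C=[nail,node,ingot]
Tick 4: prefer B, take valve from B; A=[spool,mast] B=[wedge,clip,grate] C=[nail,node,ingot,valve]

Answer: B valve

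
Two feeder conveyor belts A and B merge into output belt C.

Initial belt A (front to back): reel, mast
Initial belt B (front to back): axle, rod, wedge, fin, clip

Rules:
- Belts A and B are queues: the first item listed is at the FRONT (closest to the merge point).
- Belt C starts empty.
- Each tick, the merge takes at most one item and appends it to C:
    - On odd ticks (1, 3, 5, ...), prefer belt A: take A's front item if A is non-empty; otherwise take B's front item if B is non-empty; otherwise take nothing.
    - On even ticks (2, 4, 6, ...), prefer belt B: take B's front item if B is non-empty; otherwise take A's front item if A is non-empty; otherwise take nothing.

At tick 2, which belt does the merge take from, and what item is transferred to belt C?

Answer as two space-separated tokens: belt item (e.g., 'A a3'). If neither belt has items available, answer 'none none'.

Answer: B axle

Derivation:
Tick 1: prefer A, take reel from A; A=[mast] B=[axle,rod,wedge,fin,clip] C=[reel]
Tick 2: prefer B, take axle from B; A=[mast] B=[rod,wedge,fin,clip] C=[reel,axle]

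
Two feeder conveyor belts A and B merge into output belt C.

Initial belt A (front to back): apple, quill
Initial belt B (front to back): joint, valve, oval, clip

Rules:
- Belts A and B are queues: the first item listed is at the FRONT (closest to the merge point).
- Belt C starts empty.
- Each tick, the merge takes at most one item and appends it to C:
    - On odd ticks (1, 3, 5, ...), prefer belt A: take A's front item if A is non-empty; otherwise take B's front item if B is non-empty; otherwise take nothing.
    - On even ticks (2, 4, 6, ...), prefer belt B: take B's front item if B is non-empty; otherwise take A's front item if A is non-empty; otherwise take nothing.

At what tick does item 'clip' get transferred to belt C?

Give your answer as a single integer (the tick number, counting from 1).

Tick 1: prefer A, take apple from A; A=[quill] B=[joint,valve,oval,clip] C=[apple]
Tick 2: prefer B, take joint from B; A=[quill] B=[valve,oval,clip] C=[apple,joint]
Tick 3: prefer A, take quill from A; A=[-] B=[valve,oval,clip] C=[apple,joint,quill]
Tick 4: prefer B, take valve from B; A=[-] B=[oval,clip] C=[apple,joint,quill,valve]
Tick 5: prefer A, take oval from B; A=[-] B=[clip] C=[apple,joint,quill,valve,oval]
Tick 6: prefer B, take clip from B; A=[-] B=[-] C=[apple,joint,quill,valve,oval,clip]

Answer: 6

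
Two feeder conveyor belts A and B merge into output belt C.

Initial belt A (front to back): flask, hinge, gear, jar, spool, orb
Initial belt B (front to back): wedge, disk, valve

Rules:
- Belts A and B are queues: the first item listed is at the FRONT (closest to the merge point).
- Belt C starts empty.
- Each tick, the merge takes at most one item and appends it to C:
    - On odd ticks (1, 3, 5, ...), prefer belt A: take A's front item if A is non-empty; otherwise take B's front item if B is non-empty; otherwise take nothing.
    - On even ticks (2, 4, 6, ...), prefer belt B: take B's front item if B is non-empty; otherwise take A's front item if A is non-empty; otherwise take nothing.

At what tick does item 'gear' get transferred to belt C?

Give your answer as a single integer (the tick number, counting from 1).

Tick 1: prefer A, take flask from A; A=[hinge,gear,jar,spool,orb] B=[wedge,disk,valve] C=[flask]
Tick 2: prefer B, take wedge from B; A=[hinge,gear,jar,spool,orb] B=[disk,valve] C=[flask,wedge]
Tick 3: prefer A, take hinge from A; A=[gear,jar,spool,orb] B=[disk,valve] C=[flask,wedge,hinge]
Tick 4: prefer B, take disk from B; A=[gear,jar,spool,orb] B=[valve] C=[flask,wedge,hinge,disk]
Tick 5: prefer A, take gear from A; A=[jar,spool,orb] B=[valve] C=[flask,wedge,hinge,disk,gear]

Answer: 5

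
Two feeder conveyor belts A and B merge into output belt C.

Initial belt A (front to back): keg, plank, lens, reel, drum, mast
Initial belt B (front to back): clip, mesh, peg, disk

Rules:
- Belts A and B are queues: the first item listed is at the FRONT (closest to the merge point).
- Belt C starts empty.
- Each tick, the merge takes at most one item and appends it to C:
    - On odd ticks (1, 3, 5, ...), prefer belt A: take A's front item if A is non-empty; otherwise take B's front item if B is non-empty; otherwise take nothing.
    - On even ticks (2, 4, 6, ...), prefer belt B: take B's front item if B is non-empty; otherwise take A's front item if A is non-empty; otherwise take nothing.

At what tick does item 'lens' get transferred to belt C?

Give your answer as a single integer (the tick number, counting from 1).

Answer: 5

Derivation:
Tick 1: prefer A, take keg from A; A=[plank,lens,reel,drum,mast] B=[clip,mesh,peg,disk] C=[keg]
Tick 2: prefer B, take clip from B; A=[plank,lens,reel,drum,mast] B=[mesh,peg,disk] C=[keg,clip]
Tick 3: prefer A, take plank from A; A=[lens,reel,drum,mast] B=[mesh,peg,disk] C=[keg,clip,plank]
Tick 4: prefer B, take mesh from B; A=[lens,reel,drum,mast] B=[peg,disk] C=[keg,clip,plank,mesh]
Tick 5: prefer A, take lens from A; A=[reel,drum,mast] B=[peg,disk] C=[keg,clip,plank,mesh,lens]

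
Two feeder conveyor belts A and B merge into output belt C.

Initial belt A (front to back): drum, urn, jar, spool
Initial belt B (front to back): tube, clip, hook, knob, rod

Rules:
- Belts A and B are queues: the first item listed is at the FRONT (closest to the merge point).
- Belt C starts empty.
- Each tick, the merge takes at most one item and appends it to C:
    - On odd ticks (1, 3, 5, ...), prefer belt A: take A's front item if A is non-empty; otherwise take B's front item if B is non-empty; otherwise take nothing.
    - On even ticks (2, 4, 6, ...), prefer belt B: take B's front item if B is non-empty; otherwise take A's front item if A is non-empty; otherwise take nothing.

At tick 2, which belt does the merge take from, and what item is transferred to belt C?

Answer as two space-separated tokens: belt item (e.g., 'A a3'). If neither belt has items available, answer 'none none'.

Tick 1: prefer A, take drum from A; A=[urn,jar,spool] B=[tube,clip,hook,knob,rod] C=[drum]
Tick 2: prefer B, take tube from B; A=[urn,jar,spool] B=[clip,hook,knob,rod] C=[drum,tube]

Answer: B tube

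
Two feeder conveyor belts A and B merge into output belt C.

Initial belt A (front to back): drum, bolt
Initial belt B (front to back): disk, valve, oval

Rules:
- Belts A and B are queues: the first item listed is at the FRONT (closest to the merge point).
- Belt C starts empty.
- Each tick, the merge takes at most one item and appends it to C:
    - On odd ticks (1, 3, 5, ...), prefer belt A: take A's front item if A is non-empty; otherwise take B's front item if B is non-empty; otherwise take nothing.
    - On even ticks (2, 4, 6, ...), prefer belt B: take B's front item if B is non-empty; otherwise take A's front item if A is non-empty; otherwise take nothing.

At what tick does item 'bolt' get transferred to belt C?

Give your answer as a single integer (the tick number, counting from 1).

Tick 1: prefer A, take drum from A; A=[bolt] B=[disk,valve,oval] C=[drum]
Tick 2: prefer B, take disk from B; A=[bolt] B=[valve,oval] C=[drum,disk]
Tick 3: prefer A, take bolt from A; A=[-] B=[valve,oval] C=[drum,disk,bolt]

Answer: 3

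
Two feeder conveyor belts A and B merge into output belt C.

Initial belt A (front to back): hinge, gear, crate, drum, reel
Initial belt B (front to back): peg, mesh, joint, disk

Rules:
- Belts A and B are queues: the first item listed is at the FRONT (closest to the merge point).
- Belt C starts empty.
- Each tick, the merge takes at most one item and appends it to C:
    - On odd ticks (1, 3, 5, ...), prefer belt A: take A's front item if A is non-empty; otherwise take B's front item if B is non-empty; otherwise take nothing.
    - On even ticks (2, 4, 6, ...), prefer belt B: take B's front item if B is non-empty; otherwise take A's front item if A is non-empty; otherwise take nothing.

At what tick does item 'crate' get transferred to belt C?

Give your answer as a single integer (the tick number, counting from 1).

Answer: 5

Derivation:
Tick 1: prefer A, take hinge from A; A=[gear,crate,drum,reel] B=[peg,mesh,joint,disk] C=[hinge]
Tick 2: prefer B, take peg from B; A=[gear,crate,drum,reel] B=[mesh,joint,disk] C=[hinge,peg]
Tick 3: prefer A, take gear from A; A=[crate,drum,reel] B=[mesh,joint,disk] C=[hinge,peg,gear]
Tick 4: prefer B, take mesh from B; A=[crate,drum,reel] B=[joint,disk] C=[hinge,peg,gear,mesh]
Tick 5: prefer A, take crate from A; A=[drum,reel] B=[joint,disk] C=[hinge,peg,gear,mesh,crate]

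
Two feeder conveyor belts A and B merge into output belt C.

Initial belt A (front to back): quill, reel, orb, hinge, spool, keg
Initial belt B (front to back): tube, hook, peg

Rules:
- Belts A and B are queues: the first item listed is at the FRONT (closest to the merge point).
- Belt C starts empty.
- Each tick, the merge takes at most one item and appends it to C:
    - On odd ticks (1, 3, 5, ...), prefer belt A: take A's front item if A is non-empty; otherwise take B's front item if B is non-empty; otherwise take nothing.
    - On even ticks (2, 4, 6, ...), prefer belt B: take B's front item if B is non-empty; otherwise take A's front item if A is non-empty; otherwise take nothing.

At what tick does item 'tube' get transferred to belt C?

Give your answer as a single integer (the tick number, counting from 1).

Answer: 2

Derivation:
Tick 1: prefer A, take quill from A; A=[reel,orb,hinge,spool,keg] B=[tube,hook,peg] C=[quill]
Tick 2: prefer B, take tube from B; A=[reel,orb,hinge,spool,keg] B=[hook,peg] C=[quill,tube]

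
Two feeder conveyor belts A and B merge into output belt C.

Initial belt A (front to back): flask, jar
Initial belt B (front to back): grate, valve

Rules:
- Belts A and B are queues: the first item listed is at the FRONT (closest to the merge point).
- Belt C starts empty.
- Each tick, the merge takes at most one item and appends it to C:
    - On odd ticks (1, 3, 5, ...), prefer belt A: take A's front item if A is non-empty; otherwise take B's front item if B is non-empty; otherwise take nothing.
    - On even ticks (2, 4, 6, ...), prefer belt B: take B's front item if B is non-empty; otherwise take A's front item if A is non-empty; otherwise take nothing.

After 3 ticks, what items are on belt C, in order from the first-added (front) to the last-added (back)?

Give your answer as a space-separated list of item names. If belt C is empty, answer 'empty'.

Tick 1: prefer A, take flask from A; A=[jar] B=[grate,valve] C=[flask]
Tick 2: prefer B, take grate from B; A=[jar] B=[valve] C=[flask,grate]
Tick 3: prefer A, take jar from A; A=[-] B=[valve] C=[flask,grate,jar]

Answer: flask grate jar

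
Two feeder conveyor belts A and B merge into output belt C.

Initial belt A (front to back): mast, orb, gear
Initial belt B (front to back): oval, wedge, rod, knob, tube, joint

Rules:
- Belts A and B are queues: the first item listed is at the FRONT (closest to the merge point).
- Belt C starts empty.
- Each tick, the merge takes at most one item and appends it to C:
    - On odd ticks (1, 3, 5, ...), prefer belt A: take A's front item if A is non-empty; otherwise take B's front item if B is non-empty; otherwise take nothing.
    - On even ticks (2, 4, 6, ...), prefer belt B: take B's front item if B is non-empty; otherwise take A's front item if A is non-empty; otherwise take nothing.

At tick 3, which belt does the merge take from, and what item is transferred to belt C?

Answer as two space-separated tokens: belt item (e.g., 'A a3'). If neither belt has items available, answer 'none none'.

Tick 1: prefer A, take mast from A; A=[orb,gear] B=[oval,wedge,rod,knob,tube,joint] C=[mast]
Tick 2: prefer B, take oval from B; A=[orb,gear] B=[wedge,rod,knob,tube,joint] C=[mast,oval]
Tick 3: prefer A, take orb from A; A=[gear] B=[wedge,rod,knob,tube,joint] C=[mast,oval,orb]

Answer: A orb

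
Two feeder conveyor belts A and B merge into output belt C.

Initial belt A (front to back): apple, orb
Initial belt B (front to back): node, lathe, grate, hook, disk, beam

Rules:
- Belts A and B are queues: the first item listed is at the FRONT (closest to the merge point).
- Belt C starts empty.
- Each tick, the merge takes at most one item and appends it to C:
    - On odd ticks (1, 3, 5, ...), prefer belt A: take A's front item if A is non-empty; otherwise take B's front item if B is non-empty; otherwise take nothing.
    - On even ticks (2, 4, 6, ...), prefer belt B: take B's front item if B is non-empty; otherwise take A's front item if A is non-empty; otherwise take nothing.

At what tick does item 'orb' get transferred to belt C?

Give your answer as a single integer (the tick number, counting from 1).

Answer: 3

Derivation:
Tick 1: prefer A, take apple from A; A=[orb] B=[node,lathe,grate,hook,disk,beam] C=[apple]
Tick 2: prefer B, take node from B; A=[orb] B=[lathe,grate,hook,disk,beam] C=[apple,node]
Tick 3: prefer A, take orb from A; A=[-] B=[lathe,grate,hook,disk,beam] C=[apple,node,orb]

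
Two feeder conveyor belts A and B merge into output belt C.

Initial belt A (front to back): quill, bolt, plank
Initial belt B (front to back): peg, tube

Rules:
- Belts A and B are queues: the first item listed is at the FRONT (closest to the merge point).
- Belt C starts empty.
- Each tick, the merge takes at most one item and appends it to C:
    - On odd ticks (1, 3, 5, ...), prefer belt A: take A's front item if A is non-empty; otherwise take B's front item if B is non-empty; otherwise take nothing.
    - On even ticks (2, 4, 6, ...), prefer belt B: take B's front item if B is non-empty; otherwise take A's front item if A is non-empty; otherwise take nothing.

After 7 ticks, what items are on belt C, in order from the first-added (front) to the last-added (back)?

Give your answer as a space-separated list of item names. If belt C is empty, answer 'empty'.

Tick 1: prefer A, take quill from A; A=[bolt,plank] B=[peg,tube] C=[quill]
Tick 2: prefer B, take peg from B; A=[bolt,plank] B=[tube] C=[quill,peg]
Tick 3: prefer A, take bolt from A; A=[plank] B=[tube] C=[quill,peg,bolt]
Tick 4: prefer B, take tube from B; A=[plank] B=[-] C=[quill,peg,bolt,tube]
Tick 5: prefer A, take plank from A; A=[-] B=[-] C=[quill,peg,bolt,tube,plank]
Tick 6: prefer B, both empty, nothing taken; A=[-] B=[-] C=[quill,peg,bolt,tube,plank]
Tick 7: prefer A, both empty, nothing taken; A=[-] B=[-] C=[quill,peg,bolt,tube,plank]

Answer: quill peg bolt tube plank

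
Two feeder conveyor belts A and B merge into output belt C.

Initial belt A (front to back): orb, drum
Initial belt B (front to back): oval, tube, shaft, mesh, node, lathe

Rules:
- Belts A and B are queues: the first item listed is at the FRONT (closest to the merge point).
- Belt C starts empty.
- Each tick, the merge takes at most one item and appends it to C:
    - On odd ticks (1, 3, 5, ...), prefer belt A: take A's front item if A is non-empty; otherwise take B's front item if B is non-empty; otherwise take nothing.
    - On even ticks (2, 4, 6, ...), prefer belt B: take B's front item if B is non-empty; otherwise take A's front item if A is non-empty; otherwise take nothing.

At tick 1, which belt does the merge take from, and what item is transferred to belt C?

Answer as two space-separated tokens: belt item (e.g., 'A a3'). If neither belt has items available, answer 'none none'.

Answer: A orb

Derivation:
Tick 1: prefer A, take orb from A; A=[drum] B=[oval,tube,shaft,mesh,node,lathe] C=[orb]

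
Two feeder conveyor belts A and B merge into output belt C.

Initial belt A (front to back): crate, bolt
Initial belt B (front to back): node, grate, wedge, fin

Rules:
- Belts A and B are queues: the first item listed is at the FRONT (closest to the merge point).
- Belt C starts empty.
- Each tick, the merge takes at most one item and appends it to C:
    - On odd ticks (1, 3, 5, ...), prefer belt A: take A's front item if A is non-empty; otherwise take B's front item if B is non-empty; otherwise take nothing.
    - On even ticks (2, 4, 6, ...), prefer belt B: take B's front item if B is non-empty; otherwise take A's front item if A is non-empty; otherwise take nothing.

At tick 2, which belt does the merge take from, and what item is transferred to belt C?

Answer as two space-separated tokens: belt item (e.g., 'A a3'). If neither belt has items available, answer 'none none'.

Answer: B node

Derivation:
Tick 1: prefer A, take crate from A; A=[bolt] B=[node,grate,wedge,fin] C=[crate]
Tick 2: prefer B, take node from B; A=[bolt] B=[grate,wedge,fin] C=[crate,node]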